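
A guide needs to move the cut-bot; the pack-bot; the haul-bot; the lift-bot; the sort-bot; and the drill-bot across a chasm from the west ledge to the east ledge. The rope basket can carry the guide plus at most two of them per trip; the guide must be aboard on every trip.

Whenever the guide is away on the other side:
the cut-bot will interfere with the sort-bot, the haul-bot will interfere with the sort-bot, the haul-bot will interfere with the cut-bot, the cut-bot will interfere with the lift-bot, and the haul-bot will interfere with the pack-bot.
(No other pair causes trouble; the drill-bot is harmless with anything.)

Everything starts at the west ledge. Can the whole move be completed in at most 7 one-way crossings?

No

Counting alone: the guide can take at most 2 across per trip to the east ledge, so moving all 6 needs at least 3 loaded trips out, with a return between consecutive ones — at least 5 crossings.
The safety rule pushes this higher. Following every safe sequence of crossings, the most of the 6 that can be at the east ledge as the rope basket arrives there on crossings 5, 7 is 4, 5 respectively — never all 6.
So the move cannot be finished within 7 crossings. (The shortest complete plan takes 9:)
1. Guide goes to the east ledge with the cut-bot and the haul-bot.  [the west ledge: the drill-bot, the lift-bot, the pack-bot, the sort-bot | the east ledge: the cut-bot, the haul-bot]
2. Guide goes back to the west ledge with the cut-bot.  [the west ledge: the cut-bot, the drill-bot, the lift-bot, the pack-bot, the sort-bot | the east ledge: the haul-bot]
3. Guide goes to the east ledge with the cut-bot and the pack-bot.  [the west ledge: the drill-bot, the lift-bot, the sort-bot | the east ledge: the cut-bot, the haul-bot, the pack-bot]
4. Guide goes back to the west ledge with the haul-bot.  [the west ledge: the drill-bot, the haul-bot, the lift-bot, the sort-bot | the east ledge: the cut-bot, the pack-bot]
5. Guide goes to the east ledge with the drill-bot and the haul-bot.  [the west ledge: the lift-bot, the sort-bot | the east ledge: the cut-bot, the drill-bot, the haul-bot, the pack-bot]
6. Guide goes back to the west ledge with the haul-bot.  [the west ledge: the haul-bot, the lift-bot, the sort-bot | the east ledge: the cut-bot, the drill-bot, the pack-bot]
7. Guide goes to the east ledge with the lift-bot and the sort-bot.  [the west ledge: the haul-bot | the east ledge: the cut-bot, the drill-bot, the lift-bot, the pack-bot, the sort-bot]
8. Guide goes back to the west ledge with the cut-bot.  [the west ledge: the cut-bot, the haul-bot | the east ledge: the drill-bot, the lift-bot, the pack-bot, the sort-bot]
9. Guide goes to the east ledge with the cut-bot and the haul-bot.  [the west ledge: — | the east ledge: the cut-bot, the drill-bot, the haul-bot, the lift-bot, the pack-bot, the sort-bot]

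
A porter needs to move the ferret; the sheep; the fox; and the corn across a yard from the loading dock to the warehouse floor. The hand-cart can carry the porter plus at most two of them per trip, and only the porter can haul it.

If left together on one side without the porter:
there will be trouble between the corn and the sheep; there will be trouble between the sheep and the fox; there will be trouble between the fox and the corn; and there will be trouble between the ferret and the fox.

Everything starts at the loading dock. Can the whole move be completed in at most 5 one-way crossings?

Yes — this plan uses 5 crossings (≤ 5):
1. Porter goes to the warehouse floor with the fox and the sheep.
2. Porter goes back to the loading dock with the sheep.
3. Porter goes to the warehouse floor with the ferret and the sheep.
4. Porter goes back to the loading dock with the fox.
5. Porter goes to the warehouse floor with the corn and the fox.

Yes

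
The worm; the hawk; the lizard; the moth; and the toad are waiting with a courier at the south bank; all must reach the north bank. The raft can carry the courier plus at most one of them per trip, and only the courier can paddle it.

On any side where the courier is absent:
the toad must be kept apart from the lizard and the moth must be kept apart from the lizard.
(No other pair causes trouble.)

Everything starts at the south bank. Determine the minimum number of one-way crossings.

Counting alone: the courier can take at most 1 across per trip to the north bank, so moving all 5 needs at least 5 loaded trips out, with a return between consecutive ones — at least 9 crossings.
The safety rule pushes this higher. Following every safe sequence of crossings, the most of the 5 that can be at the north bank as the raft arrives there on crossing 9 is 4 — never all 5.
So no plan with fewer than 11 crossings exists, and this one achieves 11:
1. Courier goes to the north bank with the lizard.  [the south bank: the hawk, the moth, the toad, the worm | the north bank: the lizard]
2. Courier goes back to the south bank alone.  [the south bank: the hawk, the moth, the toad, the worm | the north bank: the lizard]
3. Courier goes to the north bank with the worm.  [the south bank: the hawk, the moth, the toad | the north bank: the lizard, the worm]
4. Courier goes back to the south bank alone.  [the south bank: the hawk, the moth, the toad | the north bank: the lizard, the worm]
5. Courier goes to the north bank with the hawk.  [the south bank: the moth, the toad | the north bank: the hawk, the lizard, the worm]
6. Courier goes back to the south bank alone.  [the south bank: the moth, the toad | the north bank: the hawk, the lizard, the worm]
7. Courier goes to the north bank with the moth.  [the south bank: the toad | the north bank: the hawk, the lizard, the moth, the worm]
8. Courier goes back to the south bank with the lizard.  [the south bank: the lizard, the toad | the north bank: the hawk, the moth, the worm]
9. Courier goes to the north bank with the toad.  [the south bank: the lizard | the north bank: the hawk, the moth, the toad, the worm]
10. Courier goes back to the south bank alone.  [the south bank: the lizard | the north bank: the hawk, the moth, the toad, the worm]
11. Courier goes to the north bank with the lizard.  [the south bank: — | the north bank: the hawk, the lizard, the moth, the toad, the worm]

11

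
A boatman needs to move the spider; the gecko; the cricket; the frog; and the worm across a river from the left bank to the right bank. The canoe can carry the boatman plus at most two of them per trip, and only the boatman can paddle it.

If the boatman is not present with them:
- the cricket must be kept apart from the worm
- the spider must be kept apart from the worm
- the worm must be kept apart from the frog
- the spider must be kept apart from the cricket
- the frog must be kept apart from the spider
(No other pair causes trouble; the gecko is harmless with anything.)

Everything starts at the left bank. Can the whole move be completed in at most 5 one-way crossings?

Counting alone: the boatman can take at most 2 across per trip to the right bank, so moving all 5 needs at least 3 loaded trips out, with a return between consecutive ones — at least 5 crossings.
The safety rule pushes this higher. Following every safe sequence of crossings, the most of the 5 that can be at the right bank as the canoe arrives there on crossing 5 is 4 — never all 5.
So the move cannot be finished within 5 crossings. (The shortest complete plan takes 7:)
1. Boatman goes to the right bank with the spider and the worm.  [the left bank: the cricket, the frog, the gecko | the right bank: the spider, the worm]
2. Boatman goes back to the left bank with the spider.  [the left bank: the cricket, the frog, the gecko, the spider | the right bank: the worm]
3. Boatman goes to the right bank with the gecko and the spider.  [the left bank: the cricket, the frog | the right bank: the gecko, the spider, the worm]
4. Boatman goes back to the left bank with the spider.  [the left bank: the cricket, the frog, the spider | the right bank: the gecko, the worm]
5. Boatman goes to the right bank with the cricket and the frog.  [the left bank: the spider | the right bank: the cricket, the frog, the gecko, the worm]
6. Boatman goes back to the left bank with the worm.  [the left bank: the spider, the worm | the right bank: the cricket, the frog, the gecko]
7. Boatman goes to the right bank with the spider and the worm.  [the left bank: — | the right bank: the cricket, the frog, the gecko, the spider, the worm]

No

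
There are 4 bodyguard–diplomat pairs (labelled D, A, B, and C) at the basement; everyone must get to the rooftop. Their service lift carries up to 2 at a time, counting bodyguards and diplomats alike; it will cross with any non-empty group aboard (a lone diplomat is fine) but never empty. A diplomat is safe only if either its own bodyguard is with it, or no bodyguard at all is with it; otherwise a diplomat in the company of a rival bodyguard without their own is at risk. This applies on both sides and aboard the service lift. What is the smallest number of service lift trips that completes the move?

impossible

Following every safe sequence of crossings from the start, the most of the 8 that can be at the rooftop as the service lift arrives there on crossings 1, 3, 5 is 2, 3, 4 respectively; the best ever achieved is 4 of 8.
From crossing 7 on, no configuration arises that was not already reachable earlier: only 44 distinct safe configurations (who is on which side, and where the service lift is) can ever be reached, none of them has everyone across, and every continuation just revisits them. So no valid plan exists.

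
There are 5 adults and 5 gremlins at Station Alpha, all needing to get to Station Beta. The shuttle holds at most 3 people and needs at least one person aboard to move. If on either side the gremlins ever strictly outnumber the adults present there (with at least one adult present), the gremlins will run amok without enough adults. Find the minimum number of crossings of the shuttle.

Counting alone: each trip to Station Beta takes at most 3 across and each return brings at least 1 back, so after t trips out (and t−1 returns) at most 3t − (t−1) of the 10 are across; that first reaches 10 at t = 5, so at least 9 crossings are needed.
The safety rule pushes this higher. Following every safe sequence of crossings, the most of the 10 that can be at Station Beta as the shuttle arrives there on crossing 9 is 9 — never all 10.
So no plan with fewer than 11 crossings exists, and this one achieves 11:
1. 2 gremlins → Station Beta.  (Station Alpha: 5A 3G; Station Beta: 0A 2G)
2. 1 gremlin ← Station Alpha.  (Station Alpha: 5A 4G; Station Beta: 0A 1G)
3. 3 gremlins → Station Beta.  (Station Alpha: 5A 1G; Station Beta: 0A 4G)
4. 1 gremlin ← Station Alpha.  (Station Alpha: 5A 2G; Station Beta: 0A 3G)
5. 3 adults → Station Beta.  (Station Alpha: 2A 2G; Station Beta: 3A 3G)
6. 1 adult and 1 gremlin ← Station Alpha.  (Station Alpha: 3A 3G; Station Beta: 2A 2G)
7. 3 adults → Station Beta.  (Station Alpha: 0A 3G; Station Beta: 5A 2G)
8. 1 gremlin ← Station Alpha.  (Station Alpha: 0A 4G; Station Beta: 5A 1G)
9. 2 gremlins → Station Beta.  (Station Alpha: 0A 2G; Station Beta: 5A 3G)
10. 1 gremlin ← Station Alpha.  (Station Alpha: 0A 3G; Station Beta: 5A 2G)
11. 3 gremlins → Station Beta.  (Station Alpha: 0A 0G; Station Beta: 5A 5G)

11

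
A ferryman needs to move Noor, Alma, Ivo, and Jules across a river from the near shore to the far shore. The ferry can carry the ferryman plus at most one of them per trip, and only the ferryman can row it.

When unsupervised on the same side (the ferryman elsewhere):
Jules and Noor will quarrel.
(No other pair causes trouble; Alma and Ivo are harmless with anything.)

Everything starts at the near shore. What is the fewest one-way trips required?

Counting alone: the ferryman can take at most 1 across per trip to the far shore, so moving all 4 needs at least 4 loaded trips out, with a return between consecutive ones — at least 7 crossings.
The plan below uses exactly 7 crossings, so it is optimal:
1. Ferryman goes to the far shore with Noor.
2. Ferryman goes back to the near shore alone.
3. Ferryman goes to the far shore with Alma.
4. Ferryman goes back to the near shore alone.
5. Ferryman goes to the far shore with Ivo.
6. Ferryman goes back to the near shore alone.
7. Ferryman goes to the far shore with Jules.

7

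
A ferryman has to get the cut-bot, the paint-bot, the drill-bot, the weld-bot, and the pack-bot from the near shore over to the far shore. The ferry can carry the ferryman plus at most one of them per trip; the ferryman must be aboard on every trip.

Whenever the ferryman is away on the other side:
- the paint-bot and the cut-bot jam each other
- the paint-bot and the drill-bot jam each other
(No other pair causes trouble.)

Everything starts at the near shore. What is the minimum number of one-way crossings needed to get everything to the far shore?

Counting alone: the ferryman can take at most 1 across per trip to the far shore, so moving all 5 needs at least 5 loaded trips out, with a return between consecutive ones — at least 9 crossings.
The safety rule pushes this higher. Following every safe sequence of crossings, the most of the 5 that can be at the far shore as the ferry arrives there on crossing 9 is 4 — never all 5.
So no plan with fewer than 11 crossings exists, and this one achieves 11:
1. Ferryman goes to the far shore with the paint-bot.
2. Ferryman goes back to the near shore alone.
3. Ferryman goes to the far shore with the cut-bot.
4. Ferryman goes back to the near shore with the paint-bot.
5. Ferryman goes to the far shore with the drill-bot.
6. Ferryman goes back to the near shore alone.
7. Ferryman goes to the far shore with the weld-bot.
8. Ferryman goes back to the near shore alone.
9. Ferryman goes to the far shore with the pack-bot.
10. Ferryman goes back to the near shore alone.
11. Ferryman goes to the far shore with the paint-bot.

11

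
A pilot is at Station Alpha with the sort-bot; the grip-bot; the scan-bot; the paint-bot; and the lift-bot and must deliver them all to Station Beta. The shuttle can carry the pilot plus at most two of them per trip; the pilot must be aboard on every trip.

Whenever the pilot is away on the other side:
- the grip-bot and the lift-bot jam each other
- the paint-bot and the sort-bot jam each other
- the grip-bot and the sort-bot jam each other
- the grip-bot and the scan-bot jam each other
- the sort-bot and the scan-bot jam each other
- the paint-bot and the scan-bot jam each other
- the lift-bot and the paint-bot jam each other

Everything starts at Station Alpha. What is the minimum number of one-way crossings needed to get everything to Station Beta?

impossible

Whatever the first load, the items left behind include a forbidden pair without the pilot. No opening move is safe, so no plan exists.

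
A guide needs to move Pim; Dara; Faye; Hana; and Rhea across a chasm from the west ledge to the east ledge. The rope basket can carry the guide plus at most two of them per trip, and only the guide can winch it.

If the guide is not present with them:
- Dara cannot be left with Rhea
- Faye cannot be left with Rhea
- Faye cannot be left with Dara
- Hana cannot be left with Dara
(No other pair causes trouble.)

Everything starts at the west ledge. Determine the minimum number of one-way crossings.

7

Counting alone: the guide can take at most 2 across per trip to the east ledge, so moving all 5 needs at least 3 loaded trips out, with a return between consecutive ones — at least 5 crossings.
The safety rule pushes this higher. Following every safe sequence of crossings, the most of the 5 that can be at the east ledge as the rope basket arrives there on crossing 5 is 4 — never all 5.
So no plan with fewer than 7 crossings exists, and this one achieves 7:
1. Guide goes to the east ledge with Dara and Faye.  [the west ledge: Hana, Pim, Rhea | the east ledge: Dara, Faye]
2. Guide goes back to the west ledge with Dara.  [the west ledge: Dara, Hana, Pim, Rhea | the east ledge: Faye]
3. Guide goes to the east ledge with Dara and Pim.  [the west ledge: Hana, Rhea | the east ledge: Dara, Faye, Pim]
4. Guide goes back to the west ledge with Dara.  [the west ledge: Dara, Hana, Rhea | the east ledge: Faye, Pim]
5. Guide goes to the east ledge with Dara and Hana.  [the west ledge: Rhea | the east ledge: Dara, Faye, Hana, Pim]
6. Guide goes back to the west ledge with Dara.  [the west ledge: Dara, Rhea | the east ledge: Faye, Hana, Pim]
7. Guide goes to the east ledge with Dara and Rhea.  [the west ledge: — | the east ledge: Dara, Faye, Hana, Pim, Rhea]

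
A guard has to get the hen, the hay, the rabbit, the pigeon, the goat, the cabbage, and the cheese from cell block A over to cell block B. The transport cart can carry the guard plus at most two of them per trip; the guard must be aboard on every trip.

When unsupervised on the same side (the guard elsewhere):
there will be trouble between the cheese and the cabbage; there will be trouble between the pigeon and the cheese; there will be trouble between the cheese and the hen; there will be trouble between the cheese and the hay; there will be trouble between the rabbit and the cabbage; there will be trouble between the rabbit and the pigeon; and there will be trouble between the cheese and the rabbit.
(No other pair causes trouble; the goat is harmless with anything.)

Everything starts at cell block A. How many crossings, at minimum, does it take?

11

Counting alone: the guard can take at most 2 across per trip to cell block B, so moving all 7 needs at least 4 loaded trips out, with a return between consecutive ones — at least 7 crossings.
The safety rule pushes this higher. Following every safe sequence of crossings, the most of the 7 that can be at cell block B as the transport cart arrives there on crossings 7, 9 is 5, 6 respectively — never all 7.
So no plan with fewer than 11 crossings exists, and this one achieves 11:
1. Guard goes to cell block B with the cheese and the rabbit.  [cell block A: the cabbage, the goat, the hay, the hen, the pigeon | cell block B: the cheese, the rabbit]
2. Guard goes back to cell block A with the rabbit.  [cell block A: the cabbage, the goat, the hay, the hen, the pigeon, the rabbit | cell block B: the cheese]
3. Guard goes to cell block B with the hen and the rabbit.  [cell block A: the cabbage, the goat, the hay, the pigeon | cell block B: the cheese, the hen, the rabbit]
4. Guard goes back to cell block A with the cheese.  [cell block A: the cabbage, the cheese, the goat, the hay, the pigeon | cell block B: the hen, the rabbit]
5. Guard goes to cell block B with the cheese and the hay.  [cell block A: the cabbage, the goat, the pigeon | cell block B: the cheese, the hay, the hen, the rabbit]
6. Guard goes back to cell block A with the cheese.  [cell block A: the cabbage, the cheese, the goat, the pigeon | cell block B: the hay, the hen, the rabbit]
7. Guard goes to cell block B with the cabbage and the pigeon.  [cell block A: the cheese, the goat | cell block B: the cabbage, the hay, the hen, the pigeon, the rabbit]
8. Guard goes back to cell block A with the rabbit.  [cell block A: the cheese, the goat, the rabbit | cell block B: the cabbage, the hay, the hen, the pigeon]
9. Guard goes to cell block B with the goat and the rabbit.  [cell block A: the cheese | cell block B: the cabbage, the goat, the hay, the hen, the pigeon, the rabbit]
10. Guard goes back to cell block A with the rabbit.  [cell block A: the cheese, the rabbit | cell block B: the cabbage, the goat, the hay, the hen, the pigeon]
11. Guard goes to cell block B with the cheese and the rabbit.  [cell block A: — | cell block B: the cabbage, the cheese, the goat, the hay, the hen, the pigeon, the rabbit]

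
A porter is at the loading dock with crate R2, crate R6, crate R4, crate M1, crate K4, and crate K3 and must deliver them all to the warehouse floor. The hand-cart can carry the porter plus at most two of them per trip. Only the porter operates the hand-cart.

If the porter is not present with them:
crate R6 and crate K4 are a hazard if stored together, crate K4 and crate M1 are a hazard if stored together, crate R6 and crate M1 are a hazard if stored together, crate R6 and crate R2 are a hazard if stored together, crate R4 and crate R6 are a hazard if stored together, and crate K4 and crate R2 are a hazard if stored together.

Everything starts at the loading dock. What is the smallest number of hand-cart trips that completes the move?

Counting alone: the porter can take at most 2 across per trip to the warehouse floor, so moving all 6 needs at least 3 loaded trips out, with a return between consecutive ones — at least 5 crossings.
The safety rule pushes this higher. Following every safe sequence of crossings, the most of the 6 that can be at the warehouse floor as the hand-cart arrives there on crossings 5, 7 is 4, 5 respectively — never all 6.
So no plan with fewer than 9 crossings exists, and this one achieves 9:
1. Porter goes to the warehouse floor with crate K4 and crate R6.  [the loading dock: crate K3, crate M1, crate R2, crate R4 | the warehouse floor: crate K4, crate R6]
2. Porter goes back to the loading dock with crate R6.  [the loading dock: crate K3, crate M1, crate R2, crate R4, crate R6 | the warehouse floor: crate K4]
3. Porter goes to the warehouse floor with crate R4 and crate R6.  [the loading dock: crate K3, crate M1, crate R2 | the warehouse floor: crate K4, crate R4, crate R6]
4. Porter goes back to the loading dock with crate R6.  [the loading dock: crate K3, crate M1, crate R2, crate R6 | the warehouse floor: crate K4, crate R4]
5. Porter goes to the warehouse floor with crate M1 and crate R2.  [the loading dock: crate K3, crate R6 | the warehouse floor: crate K4, crate M1, crate R2, crate R4]
6. Porter goes back to the loading dock with crate K4.  [the loading dock: crate K3, crate K4, crate R6 | the warehouse floor: crate M1, crate R2, crate R4]
7. Porter goes to the warehouse floor with crate K3 and crate R6.  [the loading dock: crate K4 | the warehouse floor: crate K3, crate M1, crate R2, crate R4, crate R6]
8. Porter goes back to the loading dock with crate R6.  [the loading dock: crate K4, crate R6 | the warehouse floor: crate K3, crate M1, crate R2, crate R4]
9. Porter goes to the warehouse floor with crate K4 and crate R6.  [the loading dock: — | the warehouse floor: crate K3, crate K4, crate M1, crate R2, crate R4, crate R6]

9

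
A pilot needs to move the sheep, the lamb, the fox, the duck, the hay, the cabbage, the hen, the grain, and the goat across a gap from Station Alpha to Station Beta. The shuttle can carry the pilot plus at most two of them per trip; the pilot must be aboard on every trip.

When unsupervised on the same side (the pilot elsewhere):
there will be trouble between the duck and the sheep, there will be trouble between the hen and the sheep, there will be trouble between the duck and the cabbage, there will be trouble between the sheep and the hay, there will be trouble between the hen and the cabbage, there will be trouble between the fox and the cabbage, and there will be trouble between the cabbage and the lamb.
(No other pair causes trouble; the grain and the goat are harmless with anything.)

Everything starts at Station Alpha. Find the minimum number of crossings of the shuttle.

11

Counting alone: the pilot can take at most 2 across per trip to Station Beta, so moving all 9 needs at least 5 loaded trips out, with a return between consecutive ones — at least 9 crossings.
The safety rule pushes this higher. Following every safe sequence of crossings, the most of the 9 that can be at Station Beta as the shuttle arrives there on crossing 9 is 8 — never all 9.
So no plan with fewer than 11 crossings exists, and this one achieves 11:
1. Pilot goes to Station Beta with the cabbage and the sheep.  [Station Alpha: the duck, the fox, the goat, the grain, the hay, the hen, the lamb | Station Beta: the cabbage, the sheep]
2. Pilot goes back to Station Alpha alone.  [Station Alpha: the duck, the fox, the goat, the grain, the hay, the hen, the lamb | Station Beta: the cabbage, the sheep]
3. Pilot goes to Station Beta with the hay.  [Station Alpha: the duck, the fox, the goat, the grain, the hen, the lamb | Station Beta: the cabbage, the hay, the sheep]
4. Pilot goes back to Station Alpha with the sheep.  [Station Alpha: the duck, the fox, the goat, the grain, the hen, the lamb, the sheep | Station Beta: the cabbage, the hay]
5. Pilot goes to Station Beta with the duck and the hen.  [Station Alpha: the fox, the goat, the grain, the lamb, the sheep | Station Beta: the cabbage, the duck, the hay, the hen]
6. Pilot goes back to Station Alpha with the cabbage.  [Station Alpha: the cabbage, the fox, the goat, the grain, the lamb, the sheep | Station Beta: the duck, the hay, the hen]
7. Pilot goes to Station Beta with the fox and the lamb.  [Station Alpha: the cabbage, the goat, the grain, the sheep | Station Beta: the duck, the fox, the hay, the hen, the lamb]
8. Pilot goes back to Station Alpha alone.  [Station Alpha: the cabbage, the goat, the grain, the sheep | Station Beta: the duck, the fox, the hay, the hen, the lamb]
9. Pilot goes to Station Beta with the goat and the grain.  [Station Alpha: the cabbage, the sheep | Station Beta: the duck, the fox, the goat, the grain, the hay, the hen, the lamb]
10. Pilot goes back to Station Alpha alone.  [Station Alpha: the cabbage, the sheep | Station Beta: the duck, the fox, the goat, the grain, the hay, the hen, the lamb]
11. Pilot goes to Station Beta with the cabbage and the sheep.  [Station Alpha: — | Station Beta: the cabbage, the duck, the fox, the goat, the grain, the hay, the hen, the lamb, the sheep]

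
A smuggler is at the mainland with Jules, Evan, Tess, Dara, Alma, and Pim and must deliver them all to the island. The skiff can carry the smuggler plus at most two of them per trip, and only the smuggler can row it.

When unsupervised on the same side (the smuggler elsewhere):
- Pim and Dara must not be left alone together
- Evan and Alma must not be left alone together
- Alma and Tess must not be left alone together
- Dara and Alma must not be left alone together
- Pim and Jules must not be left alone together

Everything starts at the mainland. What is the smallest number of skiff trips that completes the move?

Counting alone: the smuggler can take at most 2 across per trip to the island, so moving all 6 needs at least 3 loaded trips out, with a return between consecutive ones — at least 5 crossings.
The safety rule pushes this higher. Following every safe sequence of crossings, the most of the 6 that can be at the island as the skiff arrives there on crossing 5 is 5 — never all 6.
So no plan with fewer than 7 crossings exists, and this one achieves 7:
1. Smuggler goes to the island with Alma and Pim.
2. Smuggler goes back to the mainland alone.
3. Smuggler goes to the island with Evan and Jules.
4. Smuggler goes back to the mainland with Alma and Pim.
5. Smuggler goes to the island with Dara and Tess.
6. Smuggler goes back to the mainland alone.
7. Smuggler goes to the island with Alma and Pim.

7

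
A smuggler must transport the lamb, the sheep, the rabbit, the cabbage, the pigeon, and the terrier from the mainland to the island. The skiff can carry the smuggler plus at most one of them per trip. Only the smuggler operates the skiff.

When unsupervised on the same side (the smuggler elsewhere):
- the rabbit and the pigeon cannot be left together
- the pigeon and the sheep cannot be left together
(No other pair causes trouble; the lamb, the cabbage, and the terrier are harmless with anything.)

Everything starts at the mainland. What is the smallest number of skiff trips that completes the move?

Counting alone: the smuggler can take at most 1 across per trip to the island, so moving all 6 needs at least 6 loaded trips out, with a return between consecutive ones — at least 11 crossings.
The safety rule pushes this higher. Following every safe sequence of crossings, the most of the 6 that can be at the island as the skiff arrives there on crossing 11 is 5 — never all 6.
So no plan with fewer than 13 crossings exists, and this one achieves 13:
1. Smuggler goes to the island with the pigeon.
2. Smuggler goes back to the mainland alone.
3. Smuggler goes to the island with the lamb.
4. Smuggler goes back to the mainland alone.
5. Smuggler goes to the island with the sheep.
6. Smuggler goes back to the mainland with the pigeon.
7. Smuggler goes to the island with the rabbit.
8. Smuggler goes back to the mainland alone.
9. Smuggler goes to the island with the cabbage.
10. Smuggler goes back to the mainland alone.
11. Smuggler goes to the island with the terrier.
12. Smuggler goes back to the mainland alone.
13. Smuggler goes to the island with the pigeon.

13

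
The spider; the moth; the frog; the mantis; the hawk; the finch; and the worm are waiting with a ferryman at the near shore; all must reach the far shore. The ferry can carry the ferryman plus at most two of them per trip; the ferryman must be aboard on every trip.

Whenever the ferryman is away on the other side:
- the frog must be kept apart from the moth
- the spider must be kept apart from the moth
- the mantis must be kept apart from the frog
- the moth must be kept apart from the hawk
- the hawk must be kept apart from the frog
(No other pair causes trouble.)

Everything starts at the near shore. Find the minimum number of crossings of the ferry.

11

Counting alone: the ferryman can take at most 2 across per trip to the far shore, so moving all 7 needs at least 4 loaded trips out, with a return between consecutive ones — at least 7 crossings.
The safety rule pushes this higher. Following every safe sequence of crossings, the most of the 7 that can be at the far shore as the ferry arrives there on crossings 7, 9 is 5, 6 respectively — never all 7.
So no plan with fewer than 11 crossings exists, and this one achieves 11:
1. Ferryman goes to the far shore with the frog and the moth.  [the near shore: the finch, the hawk, the mantis, the spider, the worm | the far shore: the frog, the moth]
2. Ferryman goes back to the near shore with the moth.  [the near shore: the finch, the hawk, the mantis, the moth, the spider, the worm | the far shore: the frog]
3. Ferryman goes to the far shore with the moth and the spider.  [the near shore: the finch, the hawk, the mantis, the worm | the far shore: the frog, the moth, the spider]
4. Ferryman goes back to the near shore with the moth.  [the near shore: the finch, the hawk, the mantis, the moth, the worm | the far shore: the frog, the spider]
5. Ferryman goes to the far shore with the finch and the moth.  [the near shore: the hawk, the mantis, the worm | the far shore: the finch, the frog, the moth, the spider]
6. Ferryman goes back to the near shore with the moth.  [the near shore: the hawk, the mantis, the moth, the worm | the far shore: the finch, the frog, the spider]
7. Ferryman goes to the far shore with the moth and the worm.  [the near shore: the hawk, the mantis | the far shore: the finch, the frog, the moth, the spider, the worm]
8. Ferryman goes back to the near shore with the moth.  [the near shore: the hawk, the mantis, the moth | the far shore: the finch, the frog, the spider, the worm]
9. Ferryman goes to the far shore with the hawk and the mantis.  [the near shore: the moth | the far shore: the finch, the frog, the hawk, the mantis, the spider, the worm]
10. Ferryman goes back to the near shore with the frog.  [the near shore: the frog, the moth | the far shore: the finch, the hawk, the mantis, the spider, the worm]
11. Ferryman goes to the far shore with the frog and the moth.  [the near shore: — | the far shore: the finch, the frog, the hawk, the mantis, the moth, the spider, the worm]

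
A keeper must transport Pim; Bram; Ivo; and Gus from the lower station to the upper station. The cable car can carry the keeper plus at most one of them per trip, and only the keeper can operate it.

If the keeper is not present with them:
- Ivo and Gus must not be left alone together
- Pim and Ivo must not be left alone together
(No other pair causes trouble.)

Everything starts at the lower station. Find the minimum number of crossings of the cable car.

Counting alone: the keeper can take at most 1 across per trip to the upper station, so moving all 4 needs at least 4 loaded trips out, with a return between consecutive ones — at least 7 crossings.
The safety rule pushes this higher. Following every safe sequence of crossings, the most of the 4 that can be at the upper station as the cable car arrives there on crossing 7 is 3 — never all 4.
So no plan with fewer than 9 crossings exists, and this one achieves 9:
1. Keeper goes to the upper station with Ivo.  [the lower station: Bram, Gus, Pim | the upper station: Ivo]
2. Keeper goes back to the lower station alone.  [the lower station: Bram, Gus, Pim | the upper station: Ivo]
3. Keeper goes to the upper station with Pim.  [the lower station: Bram, Gus | the upper station: Ivo, Pim]
4. Keeper goes back to the lower station with Ivo.  [the lower station: Bram, Gus, Ivo | the upper station: Pim]
5. Keeper goes to the upper station with Gus.  [the lower station: Bram, Ivo | the upper station: Gus, Pim]
6. Keeper goes back to the lower station alone.  [the lower station: Bram, Ivo | the upper station: Gus, Pim]
7. Keeper goes to the upper station with Bram.  [the lower station: Ivo | the upper station: Bram, Gus, Pim]
8. Keeper goes back to the lower station alone.  [the lower station: Ivo | the upper station: Bram, Gus, Pim]
9. Keeper goes to the upper station with Ivo.  [the lower station: — | the upper station: Bram, Gus, Ivo, Pim]

9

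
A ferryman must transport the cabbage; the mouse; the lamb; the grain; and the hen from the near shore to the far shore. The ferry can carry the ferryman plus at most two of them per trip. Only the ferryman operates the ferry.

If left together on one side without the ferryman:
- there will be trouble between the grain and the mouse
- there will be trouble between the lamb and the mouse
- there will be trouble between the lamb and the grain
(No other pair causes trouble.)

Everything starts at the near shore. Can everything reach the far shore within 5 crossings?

Counting alone: the ferryman can take at most 2 across per trip to the far shore, so moving all 5 needs at least 3 loaded trips out, with a return between consecutive ones — at least 5 crossings.
The safety rule pushes this higher. Following every safe sequence of crossings, the most of the 5 that can be at the far shore as the ferry arrives there on crossing 5 is 4 — never all 5.
So the move cannot be finished within 5 crossings. (The shortest complete plan takes 7:)
1. Ferryman goes to the far shore with the lamb and the mouse.
2. Ferryman goes back to the near shore with the mouse.
3. Ferryman goes to the far shore with the cabbage and the mouse.
4. Ferryman goes back to the near shore with the mouse.
5. Ferryman goes to the far shore with the hen and the mouse.
6. Ferryman goes back to the near shore with the mouse.
7. Ferryman goes to the far shore with the grain and the mouse.

No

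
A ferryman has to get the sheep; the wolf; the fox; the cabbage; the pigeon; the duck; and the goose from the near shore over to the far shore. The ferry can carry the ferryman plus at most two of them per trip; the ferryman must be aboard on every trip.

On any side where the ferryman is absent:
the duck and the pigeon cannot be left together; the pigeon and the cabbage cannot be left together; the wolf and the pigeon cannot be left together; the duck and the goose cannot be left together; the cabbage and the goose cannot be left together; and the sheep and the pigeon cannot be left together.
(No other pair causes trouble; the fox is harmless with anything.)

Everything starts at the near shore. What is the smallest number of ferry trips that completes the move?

Counting alone: the ferryman can take at most 2 across per trip to the far shore, so moving all 7 needs at least 4 loaded trips out, with a return between consecutive ones — at least 7 crossings.
The safety rule pushes this higher. Following every safe sequence of crossings, the most of the 7 that can be at the far shore as the ferry arrives there on crossing 7 is 6 — never all 7.
So no plan with fewer than 9 crossings exists, and this one achieves 9:
1. Ferryman goes to the far shore with the goose and the pigeon.  [the near shore: the cabbage, the duck, the fox, the sheep, the wolf | the far shore: the goose, the pigeon]
2. Ferryman goes back to the near shore alone.  [the near shore: the cabbage, the duck, the fox, the sheep, the wolf | the far shore: the goose, the pigeon]
3. Ferryman goes to the far shore with the fox.  [the near shore: the cabbage, the duck, the sheep, the wolf | the far shore: the fox, the goose, the pigeon]
4. Ferryman goes back to the near shore alone.  [the near shore: the cabbage, the duck, the sheep, the wolf | the far shore: the fox, the goose, the pigeon]
5. Ferryman goes to the far shore with the sheep and the wolf.  [the near shore: the cabbage, the duck | the far shore: the fox, the goose, the pigeon, the sheep, the wolf]
6. Ferryman goes back to the near shore with the pigeon.  [the near shore: the cabbage, the duck, the pigeon | the far shore: the fox, the goose, the sheep, the wolf]
7. Ferryman goes to the far shore with the cabbage and the duck.  [the near shore: the pigeon | the far shore: the cabbage, the duck, the fox, the goose, the sheep, the wolf]
8. Ferryman goes back to the near shore with the goose.  [the near shore: the goose, the pigeon | the far shore: the cabbage, the duck, the fox, the sheep, the wolf]
9. Ferryman goes to the far shore with the goose and the pigeon.  [the near shore: — | the far shore: the cabbage, the duck, the fox, the goose, the pigeon, the sheep, the wolf]

9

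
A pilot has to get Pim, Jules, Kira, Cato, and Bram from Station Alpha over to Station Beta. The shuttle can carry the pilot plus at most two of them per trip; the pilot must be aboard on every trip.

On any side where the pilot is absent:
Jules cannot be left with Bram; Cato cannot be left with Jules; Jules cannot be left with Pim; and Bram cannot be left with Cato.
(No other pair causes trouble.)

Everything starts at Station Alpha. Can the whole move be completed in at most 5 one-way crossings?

No

Counting alone: the pilot can take at most 2 across per trip to Station Beta, so moving all 5 needs at least 3 loaded trips out, with a return between consecutive ones — at least 5 crossings.
The safety rule pushes this higher. Following every safe sequence of crossings, the most of the 5 that can be at Station Beta as the shuttle arrives there on crossing 5 is 4 — never all 5.
So the move cannot be finished within 5 crossings. (The shortest complete plan takes 7:)
1. Pilot goes to Station Beta with Cato and Jules.  [Station Alpha: Bram, Kira, Pim | Station Beta: Cato, Jules]
2. Pilot goes back to Station Alpha with Jules.  [Station Alpha: Bram, Jules, Kira, Pim | Station Beta: Cato]
3. Pilot goes to Station Beta with Jules and Pim.  [Station Alpha: Bram, Kira | Station Beta: Cato, Jules, Pim]
4. Pilot goes back to Station Alpha with Jules.  [Station Alpha: Bram, Jules, Kira | Station Beta: Cato, Pim]
5. Pilot goes to Station Beta with Jules and Kira.  [Station Alpha: Bram | Station Beta: Cato, Jules, Kira, Pim]
6. Pilot goes back to Station Alpha with Jules.  [Station Alpha: Bram, Jules | Station Beta: Cato, Kira, Pim]
7. Pilot goes to Station Beta with Bram and Jules.  [Station Alpha: — | Station Beta: Bram, Cato, Jules, Kira, Pim]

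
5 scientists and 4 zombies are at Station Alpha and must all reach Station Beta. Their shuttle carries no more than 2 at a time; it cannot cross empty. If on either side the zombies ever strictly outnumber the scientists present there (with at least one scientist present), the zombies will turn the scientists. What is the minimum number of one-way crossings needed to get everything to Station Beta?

15

Counting alone: each trip to Station Beta takes at most 2 across and each return brings at least 1 back, so after t trips out (and t−1 returns) at most 2t − (t−1) of the 9 are across; that first reaches 9 at t = 8, so at least 15 crossings are needed.
The plan below uses exactly 15 crossings, so it is optimal:
1. 2 zombies → Station Beta.  (Station Alpha: 5S 2Z; Station Beta: 0S 2Z)
2. 1 zombie ← Station Alpha.  (Station Alpha: 5S 3Z; Station Beta: 0S 1Z)
3. 2 zombies → Station Beta.  (Station Alpha: 5S 1Z; Station Beta: 0S 3Z)
4. 1 zombie ← Station Alpha.  (Station Alpha: 5S 2Z; Station Beta: 0S 2Z)
5. 2 scientists → Station Beta.  (Station Alpha: 3S 2Z; Station Beta: 2S 2Z)
6. 1 zombie ← Station Alpha.  (Station Alpha: 3S 3Z; Station Beta: 2S 1Z)
7. 1 scientist and 1 zombie → Station Beta.  (Station Alpha: 2S 2Z; Station Beta: 3S 2Z)
8. 1 scientist ← Station Alpha.  (Station Alpha: 3S 2Z; Station Beta: 2S 2Z)
9. 1 scientist and 1 zombie → Station Beta.  (Station Alpha: 2S 1Z; Station Beta: 3S 3Z)
10. 1 zombie ← Station Alpha.  (Station Alpha: 2S 2Z; Station Beta: 3S 2Z)
11. 1 scientist and 1 zombie → Station Beta.  (Station Alpha: 1S 1Z; Station Beta: 4S 3Z)
12. 1 scientist ← Station Alpha.  (Station Alpha: 2S 1Z; Station Beta: 3S 3Z)
13. 1 scientist and 1 zombie → Station Beta.  (Station Alpha: 1S 0Z; Station Beta: 4S 4Z)
14. 1 zombie ← Station Alpha.  (Station Alpha: 1S 1Z; Station Beta: 4S 3Z)
15. 1 scientist and 1 zombie → Station Beta.  (Station Alpha: 0S 0Z; Station Beta: 5S 4Z)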